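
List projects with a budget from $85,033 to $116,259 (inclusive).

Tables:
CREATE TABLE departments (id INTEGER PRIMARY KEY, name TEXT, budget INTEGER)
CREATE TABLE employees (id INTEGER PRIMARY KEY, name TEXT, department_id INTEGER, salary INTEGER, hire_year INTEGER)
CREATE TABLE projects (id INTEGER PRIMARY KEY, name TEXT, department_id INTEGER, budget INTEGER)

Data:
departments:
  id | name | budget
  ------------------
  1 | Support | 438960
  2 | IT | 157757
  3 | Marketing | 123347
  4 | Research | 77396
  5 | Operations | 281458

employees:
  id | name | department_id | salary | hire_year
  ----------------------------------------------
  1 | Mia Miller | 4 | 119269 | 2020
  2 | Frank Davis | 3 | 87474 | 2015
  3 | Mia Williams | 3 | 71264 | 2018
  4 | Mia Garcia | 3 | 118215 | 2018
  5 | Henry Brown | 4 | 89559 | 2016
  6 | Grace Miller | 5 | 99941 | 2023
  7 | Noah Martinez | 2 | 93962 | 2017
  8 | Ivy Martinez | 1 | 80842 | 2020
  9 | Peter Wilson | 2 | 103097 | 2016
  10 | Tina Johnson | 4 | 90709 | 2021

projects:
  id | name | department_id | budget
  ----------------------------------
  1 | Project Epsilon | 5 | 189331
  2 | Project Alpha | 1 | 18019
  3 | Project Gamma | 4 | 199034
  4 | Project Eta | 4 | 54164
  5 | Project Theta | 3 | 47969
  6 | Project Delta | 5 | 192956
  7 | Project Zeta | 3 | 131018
SELECT name, budget FROM projects WHERE budget BETWEEN 85033 AND 116259

Execution result:
(no rows)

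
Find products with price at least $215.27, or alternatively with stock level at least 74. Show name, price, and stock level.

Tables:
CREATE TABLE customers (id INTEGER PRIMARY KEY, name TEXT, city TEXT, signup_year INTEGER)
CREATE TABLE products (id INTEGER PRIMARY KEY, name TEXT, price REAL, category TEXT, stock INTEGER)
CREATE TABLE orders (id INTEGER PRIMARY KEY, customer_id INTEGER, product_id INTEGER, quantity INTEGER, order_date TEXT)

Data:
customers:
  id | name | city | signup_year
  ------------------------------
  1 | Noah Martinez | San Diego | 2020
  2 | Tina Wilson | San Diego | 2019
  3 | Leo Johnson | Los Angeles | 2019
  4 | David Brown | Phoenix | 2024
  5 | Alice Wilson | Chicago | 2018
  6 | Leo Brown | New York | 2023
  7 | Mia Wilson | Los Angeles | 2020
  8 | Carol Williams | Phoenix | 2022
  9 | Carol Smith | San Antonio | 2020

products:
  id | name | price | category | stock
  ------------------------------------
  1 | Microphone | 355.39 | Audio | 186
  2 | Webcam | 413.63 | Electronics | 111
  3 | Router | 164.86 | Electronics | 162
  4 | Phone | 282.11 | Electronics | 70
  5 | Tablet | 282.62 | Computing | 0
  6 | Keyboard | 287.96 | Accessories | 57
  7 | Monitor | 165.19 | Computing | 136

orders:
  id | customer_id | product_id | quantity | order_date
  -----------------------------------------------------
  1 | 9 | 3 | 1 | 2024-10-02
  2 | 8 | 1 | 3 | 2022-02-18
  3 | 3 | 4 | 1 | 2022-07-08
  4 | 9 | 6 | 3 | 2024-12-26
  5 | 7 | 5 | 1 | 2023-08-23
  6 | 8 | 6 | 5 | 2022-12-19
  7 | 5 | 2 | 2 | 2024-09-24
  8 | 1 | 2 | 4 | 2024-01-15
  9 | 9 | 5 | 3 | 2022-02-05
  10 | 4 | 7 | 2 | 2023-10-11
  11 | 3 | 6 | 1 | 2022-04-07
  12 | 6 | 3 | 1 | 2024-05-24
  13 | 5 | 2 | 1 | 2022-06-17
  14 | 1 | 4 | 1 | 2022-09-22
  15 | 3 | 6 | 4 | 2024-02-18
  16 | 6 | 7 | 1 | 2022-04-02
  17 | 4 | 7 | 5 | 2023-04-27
SELECT name, price, stock FROM products WHERE price >= 215.27 OR stock >= 74

Execution result:
name | price | stock
Microphone | 355.39 | 186
Webcam | 413.63 | 111
Router | 164.86 | 162
Phone | 282.11 | 70
Tablet | 282.62 | 0
Keyboard | 287.96 | 57
Monitor | 165.19 | 136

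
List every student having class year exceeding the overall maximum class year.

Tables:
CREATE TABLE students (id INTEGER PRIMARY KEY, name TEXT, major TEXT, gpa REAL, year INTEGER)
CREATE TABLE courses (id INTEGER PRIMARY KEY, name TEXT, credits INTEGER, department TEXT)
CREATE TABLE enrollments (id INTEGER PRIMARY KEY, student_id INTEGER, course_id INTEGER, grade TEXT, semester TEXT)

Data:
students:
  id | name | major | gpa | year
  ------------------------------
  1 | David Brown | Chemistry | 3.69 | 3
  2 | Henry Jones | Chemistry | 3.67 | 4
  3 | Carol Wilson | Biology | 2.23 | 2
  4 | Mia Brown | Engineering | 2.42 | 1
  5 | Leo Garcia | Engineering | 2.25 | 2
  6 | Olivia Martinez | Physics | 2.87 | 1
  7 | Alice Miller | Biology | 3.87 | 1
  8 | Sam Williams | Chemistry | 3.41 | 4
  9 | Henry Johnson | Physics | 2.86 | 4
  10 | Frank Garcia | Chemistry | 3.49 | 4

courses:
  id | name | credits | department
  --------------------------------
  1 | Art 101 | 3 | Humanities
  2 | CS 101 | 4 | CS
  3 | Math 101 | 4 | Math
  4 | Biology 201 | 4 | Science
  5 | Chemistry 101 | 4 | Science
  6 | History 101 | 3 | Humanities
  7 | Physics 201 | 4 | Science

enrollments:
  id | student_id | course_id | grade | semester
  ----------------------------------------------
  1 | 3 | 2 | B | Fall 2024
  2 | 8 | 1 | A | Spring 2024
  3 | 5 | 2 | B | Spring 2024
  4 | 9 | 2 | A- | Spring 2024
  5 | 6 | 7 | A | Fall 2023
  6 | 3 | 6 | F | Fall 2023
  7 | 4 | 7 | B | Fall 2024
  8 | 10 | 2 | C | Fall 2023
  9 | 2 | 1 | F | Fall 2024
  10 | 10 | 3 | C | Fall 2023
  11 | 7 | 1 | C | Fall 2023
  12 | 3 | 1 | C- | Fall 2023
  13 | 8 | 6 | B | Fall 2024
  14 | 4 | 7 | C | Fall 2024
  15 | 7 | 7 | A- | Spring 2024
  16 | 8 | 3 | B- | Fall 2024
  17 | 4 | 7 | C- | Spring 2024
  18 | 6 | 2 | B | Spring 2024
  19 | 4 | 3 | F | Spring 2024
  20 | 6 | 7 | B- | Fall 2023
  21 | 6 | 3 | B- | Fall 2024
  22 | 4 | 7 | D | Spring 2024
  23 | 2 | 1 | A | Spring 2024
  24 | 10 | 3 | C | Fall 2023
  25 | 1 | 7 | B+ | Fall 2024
SELECT name, year FROM students WHERE year > (SELECT MAX(year) FROM students)

Execution result:
(no rows)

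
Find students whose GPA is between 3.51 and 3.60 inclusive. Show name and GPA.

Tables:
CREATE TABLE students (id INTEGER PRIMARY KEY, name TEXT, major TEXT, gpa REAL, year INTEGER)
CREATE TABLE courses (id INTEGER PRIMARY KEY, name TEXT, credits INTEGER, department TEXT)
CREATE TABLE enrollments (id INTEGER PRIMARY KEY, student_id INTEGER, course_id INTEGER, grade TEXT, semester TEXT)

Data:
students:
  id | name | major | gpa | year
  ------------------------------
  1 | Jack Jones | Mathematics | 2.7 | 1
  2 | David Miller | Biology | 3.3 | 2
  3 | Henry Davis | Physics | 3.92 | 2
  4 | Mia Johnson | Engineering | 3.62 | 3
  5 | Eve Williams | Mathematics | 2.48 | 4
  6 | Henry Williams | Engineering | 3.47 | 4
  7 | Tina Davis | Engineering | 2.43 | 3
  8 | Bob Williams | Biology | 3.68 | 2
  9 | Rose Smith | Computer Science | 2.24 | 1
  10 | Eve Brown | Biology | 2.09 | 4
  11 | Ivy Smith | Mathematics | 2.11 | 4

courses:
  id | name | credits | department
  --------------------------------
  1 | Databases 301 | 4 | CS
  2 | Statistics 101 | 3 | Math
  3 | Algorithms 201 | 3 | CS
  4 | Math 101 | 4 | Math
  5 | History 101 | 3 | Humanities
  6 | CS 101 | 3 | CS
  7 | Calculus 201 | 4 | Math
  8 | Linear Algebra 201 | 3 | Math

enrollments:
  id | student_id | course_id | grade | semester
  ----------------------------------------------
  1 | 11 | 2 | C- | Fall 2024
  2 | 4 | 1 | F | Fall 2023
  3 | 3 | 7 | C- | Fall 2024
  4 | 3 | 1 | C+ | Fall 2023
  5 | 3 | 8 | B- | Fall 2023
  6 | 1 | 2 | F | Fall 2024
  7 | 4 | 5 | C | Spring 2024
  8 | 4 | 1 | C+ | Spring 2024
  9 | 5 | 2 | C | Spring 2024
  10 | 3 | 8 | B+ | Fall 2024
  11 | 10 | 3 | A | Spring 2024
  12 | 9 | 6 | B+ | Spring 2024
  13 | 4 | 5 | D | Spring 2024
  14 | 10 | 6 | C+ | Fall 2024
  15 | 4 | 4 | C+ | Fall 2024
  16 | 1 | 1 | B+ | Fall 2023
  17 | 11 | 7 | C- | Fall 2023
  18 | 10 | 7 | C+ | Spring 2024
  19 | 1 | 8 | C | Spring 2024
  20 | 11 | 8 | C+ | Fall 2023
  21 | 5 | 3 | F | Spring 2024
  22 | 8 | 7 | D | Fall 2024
SELECT name, gpa FROM students WHERE gpa BETWEEN 3.51 AND 3.6

Execution result:
(no rows)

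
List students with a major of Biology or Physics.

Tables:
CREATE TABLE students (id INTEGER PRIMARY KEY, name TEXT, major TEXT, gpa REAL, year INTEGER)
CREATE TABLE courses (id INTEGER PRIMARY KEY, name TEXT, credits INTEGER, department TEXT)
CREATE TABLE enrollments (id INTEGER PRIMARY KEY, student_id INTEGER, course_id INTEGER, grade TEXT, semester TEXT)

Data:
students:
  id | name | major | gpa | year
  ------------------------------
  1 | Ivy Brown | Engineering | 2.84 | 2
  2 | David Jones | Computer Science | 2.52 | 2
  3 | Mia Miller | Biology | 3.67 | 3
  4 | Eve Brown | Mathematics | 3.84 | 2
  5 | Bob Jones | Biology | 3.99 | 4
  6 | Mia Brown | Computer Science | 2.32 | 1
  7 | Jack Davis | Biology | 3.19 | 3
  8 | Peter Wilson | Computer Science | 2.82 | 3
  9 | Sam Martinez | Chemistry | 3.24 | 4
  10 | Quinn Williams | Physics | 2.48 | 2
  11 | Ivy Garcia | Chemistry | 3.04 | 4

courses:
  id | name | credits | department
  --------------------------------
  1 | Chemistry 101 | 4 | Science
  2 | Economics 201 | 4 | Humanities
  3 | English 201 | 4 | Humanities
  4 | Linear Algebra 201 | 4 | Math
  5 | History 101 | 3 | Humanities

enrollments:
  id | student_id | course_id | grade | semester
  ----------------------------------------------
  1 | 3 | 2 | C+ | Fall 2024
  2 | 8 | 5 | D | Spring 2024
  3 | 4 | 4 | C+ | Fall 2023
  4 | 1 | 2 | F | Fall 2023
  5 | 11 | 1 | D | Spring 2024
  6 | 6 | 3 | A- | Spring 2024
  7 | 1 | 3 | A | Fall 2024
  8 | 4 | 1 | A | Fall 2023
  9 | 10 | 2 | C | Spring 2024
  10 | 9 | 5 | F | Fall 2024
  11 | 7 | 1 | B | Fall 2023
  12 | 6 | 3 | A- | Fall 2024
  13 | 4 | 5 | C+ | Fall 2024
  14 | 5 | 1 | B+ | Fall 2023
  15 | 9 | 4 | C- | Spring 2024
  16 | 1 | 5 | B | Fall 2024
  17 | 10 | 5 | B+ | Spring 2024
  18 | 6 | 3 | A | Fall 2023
SELECT name, major FROM students WHERE major IN ('Biology', 'Physics')

Execution result:
name | major
Mia Miller | Biology
Bob Jones | Biology
Jack Davis | Biology
Quinn Williams | Physics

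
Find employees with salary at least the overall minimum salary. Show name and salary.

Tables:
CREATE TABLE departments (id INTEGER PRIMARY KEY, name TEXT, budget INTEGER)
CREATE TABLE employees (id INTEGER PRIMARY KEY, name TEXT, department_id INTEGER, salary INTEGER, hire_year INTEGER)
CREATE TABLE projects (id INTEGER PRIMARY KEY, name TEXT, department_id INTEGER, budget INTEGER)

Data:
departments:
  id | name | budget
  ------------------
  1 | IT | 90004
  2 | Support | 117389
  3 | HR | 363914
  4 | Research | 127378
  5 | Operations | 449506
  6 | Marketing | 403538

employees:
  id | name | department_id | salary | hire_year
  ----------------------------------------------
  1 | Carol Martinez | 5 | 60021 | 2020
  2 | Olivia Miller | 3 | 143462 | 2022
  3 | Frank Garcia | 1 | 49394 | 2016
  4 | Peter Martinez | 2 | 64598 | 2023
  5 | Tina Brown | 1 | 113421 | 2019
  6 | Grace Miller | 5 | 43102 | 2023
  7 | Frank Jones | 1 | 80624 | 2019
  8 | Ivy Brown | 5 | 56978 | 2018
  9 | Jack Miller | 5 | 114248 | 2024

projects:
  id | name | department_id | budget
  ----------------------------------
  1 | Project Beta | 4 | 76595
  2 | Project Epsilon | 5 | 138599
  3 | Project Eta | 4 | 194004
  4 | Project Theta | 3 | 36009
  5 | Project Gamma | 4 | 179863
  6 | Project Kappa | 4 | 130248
SELECT name, salary FROM employees WHERE salary >= (SELECT MIN(salary) FROM employees)

Execution result:
name | salary
Carol Martinez | 60021
Olivia Miller | 143462
Frank Garcia | 49394
Peter Martinez | 64598
Tina Brown | 113421
Grace Miller | 43102
Frank Jones | 80624
Ivy Brown | 56978
Jack Miller | 114248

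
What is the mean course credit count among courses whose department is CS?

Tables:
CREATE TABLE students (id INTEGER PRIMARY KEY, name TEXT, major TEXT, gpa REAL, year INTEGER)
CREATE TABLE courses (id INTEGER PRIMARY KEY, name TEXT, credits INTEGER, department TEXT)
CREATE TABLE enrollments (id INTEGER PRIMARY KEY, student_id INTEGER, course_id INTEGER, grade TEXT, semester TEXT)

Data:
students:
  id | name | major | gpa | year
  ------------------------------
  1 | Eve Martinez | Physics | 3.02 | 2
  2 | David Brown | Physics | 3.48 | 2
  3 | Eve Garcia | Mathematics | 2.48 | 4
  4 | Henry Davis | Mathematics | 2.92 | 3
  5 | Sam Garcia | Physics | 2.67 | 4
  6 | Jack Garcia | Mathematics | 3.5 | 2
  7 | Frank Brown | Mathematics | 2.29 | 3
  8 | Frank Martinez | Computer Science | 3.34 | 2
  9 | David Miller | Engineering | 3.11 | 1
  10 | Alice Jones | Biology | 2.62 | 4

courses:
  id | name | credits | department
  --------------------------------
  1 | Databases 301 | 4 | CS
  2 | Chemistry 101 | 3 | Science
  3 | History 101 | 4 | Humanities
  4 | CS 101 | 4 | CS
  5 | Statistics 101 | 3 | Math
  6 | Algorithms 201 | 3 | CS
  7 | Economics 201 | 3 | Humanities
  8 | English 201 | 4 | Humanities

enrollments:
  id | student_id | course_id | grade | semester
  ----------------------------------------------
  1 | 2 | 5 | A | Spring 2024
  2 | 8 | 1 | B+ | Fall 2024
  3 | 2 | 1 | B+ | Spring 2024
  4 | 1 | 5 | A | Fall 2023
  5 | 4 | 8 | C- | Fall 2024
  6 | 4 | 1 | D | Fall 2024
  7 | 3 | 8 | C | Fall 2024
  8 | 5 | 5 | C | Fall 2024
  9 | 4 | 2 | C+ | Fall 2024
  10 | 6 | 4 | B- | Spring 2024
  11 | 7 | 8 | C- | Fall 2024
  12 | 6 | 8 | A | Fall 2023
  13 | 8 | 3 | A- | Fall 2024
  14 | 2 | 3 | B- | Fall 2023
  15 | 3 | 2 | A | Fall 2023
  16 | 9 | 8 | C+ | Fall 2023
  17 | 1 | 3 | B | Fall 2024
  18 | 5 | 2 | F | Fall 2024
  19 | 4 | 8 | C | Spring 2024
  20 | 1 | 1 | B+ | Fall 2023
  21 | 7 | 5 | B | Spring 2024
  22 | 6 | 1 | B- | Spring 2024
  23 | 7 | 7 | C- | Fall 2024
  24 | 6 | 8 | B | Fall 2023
SELECT AVG(credits) FROM courses WHERE department = 'CS'

Execution result:
3.67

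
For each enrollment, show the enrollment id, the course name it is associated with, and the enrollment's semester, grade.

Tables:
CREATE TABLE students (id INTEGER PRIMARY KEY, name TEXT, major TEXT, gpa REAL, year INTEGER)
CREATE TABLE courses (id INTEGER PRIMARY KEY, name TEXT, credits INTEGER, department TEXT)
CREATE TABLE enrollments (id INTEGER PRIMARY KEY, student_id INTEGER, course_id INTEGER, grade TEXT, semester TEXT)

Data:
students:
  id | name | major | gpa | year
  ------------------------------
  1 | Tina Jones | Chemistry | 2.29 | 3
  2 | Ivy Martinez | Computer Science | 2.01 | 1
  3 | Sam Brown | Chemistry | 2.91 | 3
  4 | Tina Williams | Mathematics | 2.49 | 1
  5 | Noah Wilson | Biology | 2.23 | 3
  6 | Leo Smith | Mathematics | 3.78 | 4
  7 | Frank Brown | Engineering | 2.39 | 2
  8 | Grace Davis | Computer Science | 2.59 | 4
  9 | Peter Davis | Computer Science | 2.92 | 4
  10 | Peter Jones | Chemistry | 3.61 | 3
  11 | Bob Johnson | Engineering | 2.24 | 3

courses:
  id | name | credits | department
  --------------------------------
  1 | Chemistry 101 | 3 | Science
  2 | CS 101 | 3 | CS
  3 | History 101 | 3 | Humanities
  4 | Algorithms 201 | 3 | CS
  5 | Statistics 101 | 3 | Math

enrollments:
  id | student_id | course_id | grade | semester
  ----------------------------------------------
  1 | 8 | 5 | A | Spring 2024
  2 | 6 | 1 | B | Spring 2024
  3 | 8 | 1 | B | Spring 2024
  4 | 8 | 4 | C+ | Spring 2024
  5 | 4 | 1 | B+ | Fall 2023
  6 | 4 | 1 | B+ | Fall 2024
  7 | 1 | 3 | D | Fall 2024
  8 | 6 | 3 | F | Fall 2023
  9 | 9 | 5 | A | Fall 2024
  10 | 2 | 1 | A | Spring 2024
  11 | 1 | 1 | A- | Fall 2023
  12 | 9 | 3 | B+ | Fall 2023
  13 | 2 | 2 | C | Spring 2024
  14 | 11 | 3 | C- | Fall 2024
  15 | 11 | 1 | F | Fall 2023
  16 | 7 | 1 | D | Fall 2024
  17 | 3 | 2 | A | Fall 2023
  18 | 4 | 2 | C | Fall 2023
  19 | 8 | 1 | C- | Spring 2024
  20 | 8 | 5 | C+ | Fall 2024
SELECT c.id, p.name AS course, c.semester, c.grade FROM enrollments c JOIN courses p ON c.course_id = p.id

Execution result:
id | course | semester | grade
1 | Statistics 101 | Spring 2024 | A
2 | Chemistry 101 | Spring 2024 | B
3 | Chemistry 101 | Spring 2024 | B
4 | Algorithms 201 | Spring 2024 | C+
5 | Chemistry 101 | Fall 2023 | B+
6 | Chemistry 101 | Fall 2024 | B+
7 | History 101 | Fall 2024 | D
8 | History 101 | Fall 2023 | F
9 | Statistics 101 | Fall 2024 | A
10 | Chemistry 101 | Spring 2024 | A
11 | Chemistry 101 | Fall 2023 | A-
12 | History 101 | Fall 2023 | B+
13 | CS 101 | Spring 2024 | C
14 | History 101 | Fall 2024 | C-
15 | Chemistry 101 | Fall 2023 | F
16 | Chemistry 101 | Fall 2024 | D
17 | CS 101 | Fall 2023 | A
18 | CS 101 | Fall 2023 | C
19 | Chemistry 101 | Spring 2024 | C-
20 | Statistics 101 | Fall 2024 | C+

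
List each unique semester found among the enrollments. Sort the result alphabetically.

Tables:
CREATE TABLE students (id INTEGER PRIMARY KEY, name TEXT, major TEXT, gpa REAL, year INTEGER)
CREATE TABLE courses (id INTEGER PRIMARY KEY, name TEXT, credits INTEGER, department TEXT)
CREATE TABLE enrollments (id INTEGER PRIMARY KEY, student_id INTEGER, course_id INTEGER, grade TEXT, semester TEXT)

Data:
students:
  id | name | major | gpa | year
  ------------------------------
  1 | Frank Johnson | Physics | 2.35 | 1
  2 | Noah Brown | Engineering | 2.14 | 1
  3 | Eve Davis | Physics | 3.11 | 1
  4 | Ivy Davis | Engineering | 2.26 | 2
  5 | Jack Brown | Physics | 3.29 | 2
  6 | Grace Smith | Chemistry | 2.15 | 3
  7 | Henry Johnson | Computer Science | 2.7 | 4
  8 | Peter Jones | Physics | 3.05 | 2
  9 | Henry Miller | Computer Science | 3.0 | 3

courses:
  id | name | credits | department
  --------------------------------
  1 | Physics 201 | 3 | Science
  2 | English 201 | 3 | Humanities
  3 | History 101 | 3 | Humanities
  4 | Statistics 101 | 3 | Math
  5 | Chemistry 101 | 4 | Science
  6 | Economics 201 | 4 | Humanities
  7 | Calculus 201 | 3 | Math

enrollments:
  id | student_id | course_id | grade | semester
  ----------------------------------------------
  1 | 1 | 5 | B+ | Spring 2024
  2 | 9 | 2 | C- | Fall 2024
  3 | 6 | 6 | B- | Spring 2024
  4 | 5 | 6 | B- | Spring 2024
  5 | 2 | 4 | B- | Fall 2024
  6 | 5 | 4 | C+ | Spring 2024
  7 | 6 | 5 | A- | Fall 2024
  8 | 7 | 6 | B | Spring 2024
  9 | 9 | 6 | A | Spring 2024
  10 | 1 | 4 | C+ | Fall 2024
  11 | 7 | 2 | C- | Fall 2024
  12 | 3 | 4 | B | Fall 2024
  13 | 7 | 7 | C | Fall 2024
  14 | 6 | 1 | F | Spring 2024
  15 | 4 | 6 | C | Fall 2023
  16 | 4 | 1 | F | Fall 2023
SELECT DISTINCT semester FROM enrollments ORDER BY semester

Execution result:
semester
Fall 2023
Fall 2024
Spring 2024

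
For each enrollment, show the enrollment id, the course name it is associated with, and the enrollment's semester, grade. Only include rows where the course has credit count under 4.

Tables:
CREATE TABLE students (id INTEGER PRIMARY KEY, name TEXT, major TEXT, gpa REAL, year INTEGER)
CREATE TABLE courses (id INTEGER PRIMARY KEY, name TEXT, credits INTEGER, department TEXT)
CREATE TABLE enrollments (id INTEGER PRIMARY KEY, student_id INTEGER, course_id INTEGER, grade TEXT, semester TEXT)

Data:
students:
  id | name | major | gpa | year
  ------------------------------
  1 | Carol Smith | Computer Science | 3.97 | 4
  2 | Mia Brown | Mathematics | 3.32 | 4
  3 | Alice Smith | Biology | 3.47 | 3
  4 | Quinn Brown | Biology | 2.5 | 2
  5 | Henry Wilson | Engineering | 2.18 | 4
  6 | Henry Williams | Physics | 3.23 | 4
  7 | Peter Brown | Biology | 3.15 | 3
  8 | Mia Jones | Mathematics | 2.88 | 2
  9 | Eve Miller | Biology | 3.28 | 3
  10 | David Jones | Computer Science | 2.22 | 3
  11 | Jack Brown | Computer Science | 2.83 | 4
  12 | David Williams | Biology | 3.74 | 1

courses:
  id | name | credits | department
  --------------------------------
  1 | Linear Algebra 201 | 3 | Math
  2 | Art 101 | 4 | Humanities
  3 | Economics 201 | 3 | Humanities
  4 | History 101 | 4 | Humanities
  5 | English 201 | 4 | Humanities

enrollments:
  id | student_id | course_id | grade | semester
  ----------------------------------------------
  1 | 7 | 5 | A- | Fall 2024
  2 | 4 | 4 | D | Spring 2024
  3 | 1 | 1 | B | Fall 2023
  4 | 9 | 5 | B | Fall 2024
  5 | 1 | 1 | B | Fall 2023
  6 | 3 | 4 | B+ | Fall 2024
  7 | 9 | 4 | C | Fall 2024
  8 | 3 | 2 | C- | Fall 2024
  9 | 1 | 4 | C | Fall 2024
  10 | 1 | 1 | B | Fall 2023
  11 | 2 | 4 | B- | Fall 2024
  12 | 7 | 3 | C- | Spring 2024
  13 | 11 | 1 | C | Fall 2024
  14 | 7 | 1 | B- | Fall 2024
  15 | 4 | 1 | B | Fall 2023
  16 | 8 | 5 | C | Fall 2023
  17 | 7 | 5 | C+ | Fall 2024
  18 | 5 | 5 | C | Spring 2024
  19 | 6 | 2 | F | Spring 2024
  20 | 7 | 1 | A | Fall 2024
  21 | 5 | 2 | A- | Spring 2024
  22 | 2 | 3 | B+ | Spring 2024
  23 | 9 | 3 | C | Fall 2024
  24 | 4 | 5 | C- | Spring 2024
SELECT c.id, p.name AS course, c.semester, c.grade FROM enrollments c JOIN courses p ON c.course_id = p.id WHERE p.credits < 4

Execution result:
id | course | semester | grade
3 | Linear Algebra 201 | Fall 2023 | B
5 | Linear Algebra 201 | Fall 2023 | B
10 | Linear Algebra 201 | Fall 2023 | B
12 | Economics 201 | Spring 2024 | C-
13 | Linear Algebra 201 | Fall 2024 | C
14 | Linear Algebra 201 | Fall 2024 | B-
15 | Linear Algebra 201 | Fall 2023 | B
20 | Linear Algebra 201 | Fall 2024 | A
22 | Economics 201 | Spring 2024 | B+
23 | Economics 201 | Fall 2024 | C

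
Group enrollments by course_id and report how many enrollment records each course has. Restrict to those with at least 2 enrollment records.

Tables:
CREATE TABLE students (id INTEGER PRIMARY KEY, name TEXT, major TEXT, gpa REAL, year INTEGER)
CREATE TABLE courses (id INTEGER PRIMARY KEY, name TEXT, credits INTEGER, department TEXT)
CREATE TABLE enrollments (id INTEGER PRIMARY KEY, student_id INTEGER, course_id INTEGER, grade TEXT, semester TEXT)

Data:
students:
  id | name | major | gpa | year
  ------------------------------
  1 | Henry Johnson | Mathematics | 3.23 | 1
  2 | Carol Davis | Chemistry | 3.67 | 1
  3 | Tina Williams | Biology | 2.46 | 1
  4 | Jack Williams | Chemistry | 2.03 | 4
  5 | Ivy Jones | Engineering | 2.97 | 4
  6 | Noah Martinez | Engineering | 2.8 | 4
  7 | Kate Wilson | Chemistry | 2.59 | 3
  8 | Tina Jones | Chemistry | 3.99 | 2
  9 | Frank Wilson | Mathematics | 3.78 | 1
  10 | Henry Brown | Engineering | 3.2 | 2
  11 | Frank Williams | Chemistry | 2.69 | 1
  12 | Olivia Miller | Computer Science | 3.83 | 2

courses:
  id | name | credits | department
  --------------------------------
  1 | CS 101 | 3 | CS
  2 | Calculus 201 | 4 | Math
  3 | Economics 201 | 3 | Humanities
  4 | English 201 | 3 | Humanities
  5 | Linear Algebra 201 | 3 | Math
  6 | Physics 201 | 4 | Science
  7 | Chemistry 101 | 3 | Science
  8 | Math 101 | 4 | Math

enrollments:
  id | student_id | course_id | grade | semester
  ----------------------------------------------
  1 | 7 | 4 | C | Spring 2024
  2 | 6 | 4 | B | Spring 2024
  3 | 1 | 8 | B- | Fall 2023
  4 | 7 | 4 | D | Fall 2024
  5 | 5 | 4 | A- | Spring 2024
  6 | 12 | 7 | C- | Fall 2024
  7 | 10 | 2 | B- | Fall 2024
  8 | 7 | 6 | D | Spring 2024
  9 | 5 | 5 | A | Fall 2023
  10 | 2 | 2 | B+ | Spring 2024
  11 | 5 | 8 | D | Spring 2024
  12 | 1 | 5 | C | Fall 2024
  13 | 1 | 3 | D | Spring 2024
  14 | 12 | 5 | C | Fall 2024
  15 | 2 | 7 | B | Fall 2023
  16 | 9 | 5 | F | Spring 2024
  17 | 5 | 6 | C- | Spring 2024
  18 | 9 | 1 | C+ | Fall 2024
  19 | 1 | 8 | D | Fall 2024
SELECT course_id, COUNT(*) AS enrollment_count FROM enrollments GROUP BY course_id HAVING COUNT(*) >= 2

Execution result:
course_id | enrollment_count
2 | 2
4 | 4
5 | 4
6 | 2
7 | 2
8 | 3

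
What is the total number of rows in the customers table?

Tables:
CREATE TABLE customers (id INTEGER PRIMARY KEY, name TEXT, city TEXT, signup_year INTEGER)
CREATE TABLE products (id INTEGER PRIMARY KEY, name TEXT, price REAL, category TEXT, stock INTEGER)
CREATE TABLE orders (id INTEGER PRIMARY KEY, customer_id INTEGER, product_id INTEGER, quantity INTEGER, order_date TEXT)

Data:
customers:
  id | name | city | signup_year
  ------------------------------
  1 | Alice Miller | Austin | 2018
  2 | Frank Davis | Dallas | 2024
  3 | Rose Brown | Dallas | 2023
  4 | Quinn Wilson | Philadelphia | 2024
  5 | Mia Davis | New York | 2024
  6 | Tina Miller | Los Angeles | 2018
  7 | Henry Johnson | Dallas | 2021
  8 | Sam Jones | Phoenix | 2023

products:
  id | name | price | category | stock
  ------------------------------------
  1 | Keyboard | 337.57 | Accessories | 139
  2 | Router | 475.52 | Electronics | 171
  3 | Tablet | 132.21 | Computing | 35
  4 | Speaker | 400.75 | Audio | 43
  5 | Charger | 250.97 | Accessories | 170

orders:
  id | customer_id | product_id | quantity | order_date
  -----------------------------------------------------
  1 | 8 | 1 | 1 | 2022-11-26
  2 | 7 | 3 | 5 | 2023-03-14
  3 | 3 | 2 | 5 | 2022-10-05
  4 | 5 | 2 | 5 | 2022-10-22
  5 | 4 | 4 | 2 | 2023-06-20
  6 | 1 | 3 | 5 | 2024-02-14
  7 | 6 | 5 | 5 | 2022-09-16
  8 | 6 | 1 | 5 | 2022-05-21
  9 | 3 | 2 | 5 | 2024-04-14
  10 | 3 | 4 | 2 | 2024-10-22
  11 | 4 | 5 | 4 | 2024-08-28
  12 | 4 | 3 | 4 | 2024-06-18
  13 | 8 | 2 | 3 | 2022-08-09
SELECT COUNT(*) FROM customers

Execution result:
8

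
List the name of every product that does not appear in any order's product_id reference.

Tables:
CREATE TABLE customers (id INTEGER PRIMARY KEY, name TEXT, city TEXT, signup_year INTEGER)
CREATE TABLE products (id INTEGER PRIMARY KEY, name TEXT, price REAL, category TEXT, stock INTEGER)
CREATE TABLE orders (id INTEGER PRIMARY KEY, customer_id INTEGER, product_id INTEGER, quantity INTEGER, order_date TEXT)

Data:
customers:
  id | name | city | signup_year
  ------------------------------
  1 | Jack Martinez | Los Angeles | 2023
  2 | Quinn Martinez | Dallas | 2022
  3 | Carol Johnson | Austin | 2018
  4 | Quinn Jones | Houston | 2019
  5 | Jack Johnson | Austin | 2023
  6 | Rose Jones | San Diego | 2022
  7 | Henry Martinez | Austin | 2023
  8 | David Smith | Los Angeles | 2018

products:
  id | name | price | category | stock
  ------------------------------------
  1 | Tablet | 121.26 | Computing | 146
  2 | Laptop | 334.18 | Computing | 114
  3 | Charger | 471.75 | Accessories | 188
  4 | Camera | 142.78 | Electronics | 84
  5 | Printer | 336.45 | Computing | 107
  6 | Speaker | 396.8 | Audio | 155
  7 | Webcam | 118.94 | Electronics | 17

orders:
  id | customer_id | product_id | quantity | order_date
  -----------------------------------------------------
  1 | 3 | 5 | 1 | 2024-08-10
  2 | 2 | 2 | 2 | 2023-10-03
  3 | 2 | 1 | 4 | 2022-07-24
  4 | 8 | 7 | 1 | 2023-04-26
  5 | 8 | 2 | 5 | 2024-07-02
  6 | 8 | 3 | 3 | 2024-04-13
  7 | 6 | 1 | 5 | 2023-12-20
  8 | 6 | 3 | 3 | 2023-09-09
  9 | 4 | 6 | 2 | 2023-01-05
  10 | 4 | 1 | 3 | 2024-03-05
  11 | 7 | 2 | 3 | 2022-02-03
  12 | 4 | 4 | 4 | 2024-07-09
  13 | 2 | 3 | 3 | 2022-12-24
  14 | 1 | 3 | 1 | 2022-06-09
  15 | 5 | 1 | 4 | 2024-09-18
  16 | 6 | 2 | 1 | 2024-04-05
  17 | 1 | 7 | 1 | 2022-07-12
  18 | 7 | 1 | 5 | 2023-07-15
SELECT p.name FROM products p LEFT JOIN orders c ON c.product_id = p.id WHERE c.id IS NULL

Execution result:
(no rows)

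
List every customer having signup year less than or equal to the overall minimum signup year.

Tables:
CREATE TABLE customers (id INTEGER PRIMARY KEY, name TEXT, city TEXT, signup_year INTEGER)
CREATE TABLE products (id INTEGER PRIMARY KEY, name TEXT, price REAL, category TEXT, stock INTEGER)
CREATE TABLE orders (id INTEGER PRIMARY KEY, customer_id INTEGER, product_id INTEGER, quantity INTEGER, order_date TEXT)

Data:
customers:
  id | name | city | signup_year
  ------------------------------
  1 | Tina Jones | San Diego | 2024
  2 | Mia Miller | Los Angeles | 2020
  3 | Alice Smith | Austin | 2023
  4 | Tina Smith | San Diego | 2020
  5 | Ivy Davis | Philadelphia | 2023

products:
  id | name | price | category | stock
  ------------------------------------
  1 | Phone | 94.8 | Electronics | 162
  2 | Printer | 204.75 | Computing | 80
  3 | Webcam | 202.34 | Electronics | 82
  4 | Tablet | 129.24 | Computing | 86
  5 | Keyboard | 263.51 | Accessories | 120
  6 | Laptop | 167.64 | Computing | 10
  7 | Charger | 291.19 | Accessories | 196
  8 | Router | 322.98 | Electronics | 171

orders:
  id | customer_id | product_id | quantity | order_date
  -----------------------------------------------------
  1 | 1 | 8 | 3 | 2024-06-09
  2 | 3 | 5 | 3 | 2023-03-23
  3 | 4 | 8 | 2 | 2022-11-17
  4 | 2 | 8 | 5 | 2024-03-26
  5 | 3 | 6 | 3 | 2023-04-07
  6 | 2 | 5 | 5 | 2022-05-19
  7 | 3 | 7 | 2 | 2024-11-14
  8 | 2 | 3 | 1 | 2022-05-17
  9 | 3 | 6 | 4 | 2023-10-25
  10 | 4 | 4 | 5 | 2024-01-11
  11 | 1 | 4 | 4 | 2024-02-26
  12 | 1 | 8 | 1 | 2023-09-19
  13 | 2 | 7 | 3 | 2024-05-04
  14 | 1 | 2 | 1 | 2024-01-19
SELECT name, signup_year FROM customers WHERE signup_year <= (SELECT MIN(signup_year) FROM customers)

Execution result:
name | signup_year
Mia Miller | 2020
Tina Smith | 2020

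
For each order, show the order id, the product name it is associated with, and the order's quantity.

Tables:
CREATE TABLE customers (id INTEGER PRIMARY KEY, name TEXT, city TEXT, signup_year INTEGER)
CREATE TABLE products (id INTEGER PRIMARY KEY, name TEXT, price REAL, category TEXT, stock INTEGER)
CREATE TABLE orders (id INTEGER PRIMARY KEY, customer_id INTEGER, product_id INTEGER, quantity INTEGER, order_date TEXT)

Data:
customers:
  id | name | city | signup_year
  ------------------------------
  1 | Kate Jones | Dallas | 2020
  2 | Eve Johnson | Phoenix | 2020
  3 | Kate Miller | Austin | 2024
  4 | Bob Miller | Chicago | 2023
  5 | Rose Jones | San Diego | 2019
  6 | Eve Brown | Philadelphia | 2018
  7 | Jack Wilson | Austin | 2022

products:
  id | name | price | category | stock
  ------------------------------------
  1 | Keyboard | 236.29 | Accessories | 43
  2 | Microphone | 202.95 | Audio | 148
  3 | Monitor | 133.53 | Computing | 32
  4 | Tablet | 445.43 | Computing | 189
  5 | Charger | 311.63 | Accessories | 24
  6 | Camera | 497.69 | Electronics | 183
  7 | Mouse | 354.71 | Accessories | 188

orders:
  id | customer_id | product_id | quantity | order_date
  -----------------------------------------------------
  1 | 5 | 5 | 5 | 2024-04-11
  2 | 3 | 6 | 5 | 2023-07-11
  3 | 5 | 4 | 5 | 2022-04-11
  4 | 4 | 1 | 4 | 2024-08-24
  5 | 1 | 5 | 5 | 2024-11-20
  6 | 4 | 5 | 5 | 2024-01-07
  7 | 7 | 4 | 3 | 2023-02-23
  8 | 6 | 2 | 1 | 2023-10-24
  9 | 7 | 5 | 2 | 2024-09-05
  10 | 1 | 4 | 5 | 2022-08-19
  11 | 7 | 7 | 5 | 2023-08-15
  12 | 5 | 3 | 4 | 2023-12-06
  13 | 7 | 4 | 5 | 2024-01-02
SELECT c.id, p.name AS product, c.quantity FROM orders c JOIN products p ON c.product_id = p.id

Execution result:
id | product | quantity
1 | Charger | 5
2 | Camera | 5
3 | Tablet | 5
4 | Keyboard | 4
5 | Charger | 5
6 | Charger | 5
7 | Tablet | 3
8 | Microphone | 1
9 | Charger | 2
10 | Tablet | 5
11 | Mouse | 5
12 | Monitor | 4
13 | Tablet | 5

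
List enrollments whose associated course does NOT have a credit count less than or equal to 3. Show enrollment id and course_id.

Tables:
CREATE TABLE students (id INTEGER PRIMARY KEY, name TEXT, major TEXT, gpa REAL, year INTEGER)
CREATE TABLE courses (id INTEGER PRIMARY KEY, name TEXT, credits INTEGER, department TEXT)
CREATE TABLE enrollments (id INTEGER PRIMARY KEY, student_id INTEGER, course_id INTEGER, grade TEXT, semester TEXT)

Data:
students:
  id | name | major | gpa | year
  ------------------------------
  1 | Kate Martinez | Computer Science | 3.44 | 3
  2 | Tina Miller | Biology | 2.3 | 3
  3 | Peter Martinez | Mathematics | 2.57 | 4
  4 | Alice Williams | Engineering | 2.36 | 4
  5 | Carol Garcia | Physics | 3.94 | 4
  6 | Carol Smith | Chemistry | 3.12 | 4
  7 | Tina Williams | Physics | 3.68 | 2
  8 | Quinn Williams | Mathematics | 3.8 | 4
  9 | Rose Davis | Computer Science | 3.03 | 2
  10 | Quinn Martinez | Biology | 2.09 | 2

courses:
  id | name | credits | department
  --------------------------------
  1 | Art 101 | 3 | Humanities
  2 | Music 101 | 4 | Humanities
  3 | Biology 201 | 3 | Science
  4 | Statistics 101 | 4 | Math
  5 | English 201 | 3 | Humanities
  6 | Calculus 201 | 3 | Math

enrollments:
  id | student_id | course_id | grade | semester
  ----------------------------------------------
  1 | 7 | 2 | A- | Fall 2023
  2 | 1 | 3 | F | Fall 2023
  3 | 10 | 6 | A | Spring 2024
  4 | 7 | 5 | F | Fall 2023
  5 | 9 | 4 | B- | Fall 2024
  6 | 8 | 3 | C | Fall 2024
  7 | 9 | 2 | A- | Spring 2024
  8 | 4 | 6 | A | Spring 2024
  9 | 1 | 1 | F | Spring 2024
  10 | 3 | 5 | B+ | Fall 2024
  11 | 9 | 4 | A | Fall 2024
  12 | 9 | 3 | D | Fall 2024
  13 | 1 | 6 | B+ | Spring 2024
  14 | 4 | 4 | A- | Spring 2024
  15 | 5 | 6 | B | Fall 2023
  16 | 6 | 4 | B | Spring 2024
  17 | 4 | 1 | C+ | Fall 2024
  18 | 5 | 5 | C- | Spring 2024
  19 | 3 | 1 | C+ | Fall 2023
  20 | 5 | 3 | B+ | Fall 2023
SELECT id, course_id FROM enrollments WHERE course_id NOT IN (SELECT id FROM courses WHERE credits <= 3)

Execution result:
id | course_id
1 | 2
5 | 4
7 | 2
11 | 4
14 | 4
16 | 4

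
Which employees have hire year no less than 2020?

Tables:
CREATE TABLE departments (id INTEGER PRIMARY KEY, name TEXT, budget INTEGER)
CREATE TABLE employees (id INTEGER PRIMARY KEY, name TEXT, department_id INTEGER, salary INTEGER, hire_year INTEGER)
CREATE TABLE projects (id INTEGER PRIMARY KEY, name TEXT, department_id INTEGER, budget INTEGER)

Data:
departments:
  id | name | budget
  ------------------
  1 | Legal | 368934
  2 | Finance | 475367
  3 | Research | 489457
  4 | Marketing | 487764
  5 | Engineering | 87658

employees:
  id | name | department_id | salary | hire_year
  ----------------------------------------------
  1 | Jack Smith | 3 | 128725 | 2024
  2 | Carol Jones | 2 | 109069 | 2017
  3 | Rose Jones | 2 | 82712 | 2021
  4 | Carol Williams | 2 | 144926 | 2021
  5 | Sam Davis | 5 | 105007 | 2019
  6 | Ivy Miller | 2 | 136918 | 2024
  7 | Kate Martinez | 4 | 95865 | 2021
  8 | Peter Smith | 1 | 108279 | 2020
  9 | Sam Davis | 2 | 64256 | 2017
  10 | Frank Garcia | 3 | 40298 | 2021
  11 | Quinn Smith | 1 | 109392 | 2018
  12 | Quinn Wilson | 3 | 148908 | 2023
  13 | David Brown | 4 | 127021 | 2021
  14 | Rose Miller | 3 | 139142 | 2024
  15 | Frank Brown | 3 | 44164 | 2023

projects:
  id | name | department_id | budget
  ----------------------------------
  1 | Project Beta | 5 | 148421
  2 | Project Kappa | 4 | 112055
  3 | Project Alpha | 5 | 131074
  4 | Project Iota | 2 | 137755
SELECT name, hire_year FROM employees WHERE hire_year >= 2020

Execution result:
name | hire_year
Jack Smith | 2024
Rose Jones | 2021
Carol Williams | 2021
Ivy Miller | 2024
Kate Martinez | 2021
Peter Smith | 2020
Frank Garcia | 2021
Quinn Wilson | 2023
David Brown | 2021
Rose Miller | 2024
Frank Brown | 2023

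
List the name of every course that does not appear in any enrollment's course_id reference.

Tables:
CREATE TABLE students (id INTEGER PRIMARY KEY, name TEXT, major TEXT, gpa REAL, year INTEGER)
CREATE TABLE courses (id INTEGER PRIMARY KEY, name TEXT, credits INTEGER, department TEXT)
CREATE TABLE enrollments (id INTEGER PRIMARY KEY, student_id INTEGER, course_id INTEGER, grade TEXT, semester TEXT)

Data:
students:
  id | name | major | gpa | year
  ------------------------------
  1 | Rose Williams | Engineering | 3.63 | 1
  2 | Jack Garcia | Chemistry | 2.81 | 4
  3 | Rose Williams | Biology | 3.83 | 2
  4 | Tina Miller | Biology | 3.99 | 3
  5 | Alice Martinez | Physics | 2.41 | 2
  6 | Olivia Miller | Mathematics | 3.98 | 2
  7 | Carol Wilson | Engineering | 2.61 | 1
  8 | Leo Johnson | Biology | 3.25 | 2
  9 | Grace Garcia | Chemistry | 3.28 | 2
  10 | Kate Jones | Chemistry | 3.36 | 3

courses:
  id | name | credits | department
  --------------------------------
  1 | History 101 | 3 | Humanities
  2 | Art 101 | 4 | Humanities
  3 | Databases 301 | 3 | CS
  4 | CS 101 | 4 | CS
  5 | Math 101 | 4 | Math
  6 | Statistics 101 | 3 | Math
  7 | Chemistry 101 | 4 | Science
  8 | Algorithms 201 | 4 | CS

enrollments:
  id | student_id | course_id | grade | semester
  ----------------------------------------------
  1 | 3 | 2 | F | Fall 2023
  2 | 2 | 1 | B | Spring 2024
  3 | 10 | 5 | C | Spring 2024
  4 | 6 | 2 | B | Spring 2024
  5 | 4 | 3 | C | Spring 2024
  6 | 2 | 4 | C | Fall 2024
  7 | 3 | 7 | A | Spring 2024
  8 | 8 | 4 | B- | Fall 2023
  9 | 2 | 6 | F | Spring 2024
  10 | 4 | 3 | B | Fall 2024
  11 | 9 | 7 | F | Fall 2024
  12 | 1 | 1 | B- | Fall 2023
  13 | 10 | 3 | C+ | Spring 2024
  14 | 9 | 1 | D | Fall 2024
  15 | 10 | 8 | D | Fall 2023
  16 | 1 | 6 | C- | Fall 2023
SELECT p.name FROM courses p LEFT JOIN enrollments c ON c.course_id = p.id WHERE c.id IS NULL

Execution result:
(no rows)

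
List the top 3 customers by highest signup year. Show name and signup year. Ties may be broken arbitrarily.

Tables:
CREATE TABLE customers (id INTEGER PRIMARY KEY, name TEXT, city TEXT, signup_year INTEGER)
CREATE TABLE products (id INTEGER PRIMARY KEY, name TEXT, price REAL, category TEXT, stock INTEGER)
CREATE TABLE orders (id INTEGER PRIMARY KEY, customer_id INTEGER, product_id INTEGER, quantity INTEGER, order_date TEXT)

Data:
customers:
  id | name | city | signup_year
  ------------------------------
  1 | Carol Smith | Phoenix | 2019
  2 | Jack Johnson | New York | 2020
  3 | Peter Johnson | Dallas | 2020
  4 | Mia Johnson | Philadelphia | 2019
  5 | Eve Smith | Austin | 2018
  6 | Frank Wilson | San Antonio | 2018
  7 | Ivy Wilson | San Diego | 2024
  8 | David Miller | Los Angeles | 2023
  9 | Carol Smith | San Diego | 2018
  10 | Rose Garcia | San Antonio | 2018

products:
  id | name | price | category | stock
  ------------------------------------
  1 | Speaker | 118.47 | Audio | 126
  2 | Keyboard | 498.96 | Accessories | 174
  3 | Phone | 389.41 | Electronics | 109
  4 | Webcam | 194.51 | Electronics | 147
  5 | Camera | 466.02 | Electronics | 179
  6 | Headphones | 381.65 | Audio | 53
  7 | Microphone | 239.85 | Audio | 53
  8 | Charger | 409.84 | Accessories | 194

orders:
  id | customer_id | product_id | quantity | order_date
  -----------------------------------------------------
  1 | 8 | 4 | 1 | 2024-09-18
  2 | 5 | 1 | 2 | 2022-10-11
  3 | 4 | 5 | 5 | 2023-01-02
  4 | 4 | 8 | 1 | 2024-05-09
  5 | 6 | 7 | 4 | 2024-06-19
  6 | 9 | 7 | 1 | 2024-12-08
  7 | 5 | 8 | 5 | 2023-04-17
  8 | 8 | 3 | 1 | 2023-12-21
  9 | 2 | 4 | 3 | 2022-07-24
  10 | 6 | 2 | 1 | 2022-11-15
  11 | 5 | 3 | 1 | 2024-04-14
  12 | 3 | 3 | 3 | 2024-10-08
SELECT name, signup_year FROM customers ORDER BY signup_year DESC LIMIT 3

Execution result:
name | signup_year
Ivy Wilson | 2024
David Miller | 2023
Jack Johnson | 2020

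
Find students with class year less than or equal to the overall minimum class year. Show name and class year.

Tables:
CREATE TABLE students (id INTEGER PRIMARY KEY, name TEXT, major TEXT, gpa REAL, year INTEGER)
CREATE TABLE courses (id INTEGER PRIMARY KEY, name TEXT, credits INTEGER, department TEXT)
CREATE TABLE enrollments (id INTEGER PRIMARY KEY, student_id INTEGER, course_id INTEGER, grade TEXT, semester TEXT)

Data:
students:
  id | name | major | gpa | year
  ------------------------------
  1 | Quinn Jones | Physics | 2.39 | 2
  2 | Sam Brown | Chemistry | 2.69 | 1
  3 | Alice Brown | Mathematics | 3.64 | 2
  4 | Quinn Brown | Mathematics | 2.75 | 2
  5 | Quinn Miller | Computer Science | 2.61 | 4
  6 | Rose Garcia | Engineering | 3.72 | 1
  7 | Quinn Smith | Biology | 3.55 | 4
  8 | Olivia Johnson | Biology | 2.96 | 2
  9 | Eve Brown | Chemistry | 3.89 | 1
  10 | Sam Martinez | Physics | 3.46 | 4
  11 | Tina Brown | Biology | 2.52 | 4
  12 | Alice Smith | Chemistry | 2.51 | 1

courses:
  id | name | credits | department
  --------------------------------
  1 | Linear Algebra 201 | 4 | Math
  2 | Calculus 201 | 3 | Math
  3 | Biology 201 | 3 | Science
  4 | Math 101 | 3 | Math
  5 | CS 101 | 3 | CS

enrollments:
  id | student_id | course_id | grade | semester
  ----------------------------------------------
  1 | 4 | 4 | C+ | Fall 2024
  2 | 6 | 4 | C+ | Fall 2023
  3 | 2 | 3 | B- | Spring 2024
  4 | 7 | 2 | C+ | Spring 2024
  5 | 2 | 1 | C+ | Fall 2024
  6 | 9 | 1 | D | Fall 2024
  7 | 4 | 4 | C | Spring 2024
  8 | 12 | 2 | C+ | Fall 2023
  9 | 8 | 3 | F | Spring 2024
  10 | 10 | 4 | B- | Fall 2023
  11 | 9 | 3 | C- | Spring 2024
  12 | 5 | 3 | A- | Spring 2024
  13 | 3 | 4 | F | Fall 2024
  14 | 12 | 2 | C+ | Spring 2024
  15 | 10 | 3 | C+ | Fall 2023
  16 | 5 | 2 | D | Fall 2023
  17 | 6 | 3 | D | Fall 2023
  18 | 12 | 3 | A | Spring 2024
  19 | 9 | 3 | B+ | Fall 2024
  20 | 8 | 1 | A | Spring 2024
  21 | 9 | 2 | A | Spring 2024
SELECT name, year FROM students WHERE year <= (SELECT MIN(year) FROM students)

Execution result:
name | year
Sam Brown | 1
Rose Garcia | 1
Eve Brown | 1
Alice Smith | 1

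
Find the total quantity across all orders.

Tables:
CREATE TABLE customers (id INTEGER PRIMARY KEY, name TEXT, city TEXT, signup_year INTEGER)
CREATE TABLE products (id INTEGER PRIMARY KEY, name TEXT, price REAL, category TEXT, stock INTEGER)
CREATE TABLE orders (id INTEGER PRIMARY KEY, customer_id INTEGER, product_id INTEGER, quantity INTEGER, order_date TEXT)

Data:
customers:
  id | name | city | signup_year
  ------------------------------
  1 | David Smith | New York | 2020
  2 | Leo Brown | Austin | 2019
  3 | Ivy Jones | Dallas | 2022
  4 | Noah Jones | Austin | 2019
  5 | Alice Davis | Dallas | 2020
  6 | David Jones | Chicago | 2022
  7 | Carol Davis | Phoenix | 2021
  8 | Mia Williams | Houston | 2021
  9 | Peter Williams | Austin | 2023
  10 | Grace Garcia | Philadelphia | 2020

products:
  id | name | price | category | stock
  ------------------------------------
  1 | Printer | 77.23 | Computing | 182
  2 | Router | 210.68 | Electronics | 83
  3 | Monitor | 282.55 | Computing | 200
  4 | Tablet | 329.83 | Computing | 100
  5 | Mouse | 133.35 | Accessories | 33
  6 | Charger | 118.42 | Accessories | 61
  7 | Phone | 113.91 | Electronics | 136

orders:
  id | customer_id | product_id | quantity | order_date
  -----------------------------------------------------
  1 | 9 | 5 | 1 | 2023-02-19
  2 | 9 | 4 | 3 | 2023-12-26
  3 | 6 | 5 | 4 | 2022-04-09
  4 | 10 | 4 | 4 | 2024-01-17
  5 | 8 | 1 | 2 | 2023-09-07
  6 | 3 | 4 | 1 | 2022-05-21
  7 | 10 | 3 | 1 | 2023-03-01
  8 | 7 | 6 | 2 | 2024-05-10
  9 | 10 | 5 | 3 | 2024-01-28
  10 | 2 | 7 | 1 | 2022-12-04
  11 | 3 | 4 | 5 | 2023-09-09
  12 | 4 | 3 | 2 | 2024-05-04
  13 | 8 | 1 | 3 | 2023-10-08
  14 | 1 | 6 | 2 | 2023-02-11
SELECT SUM(quantity) FROM orders

Execution result:
34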